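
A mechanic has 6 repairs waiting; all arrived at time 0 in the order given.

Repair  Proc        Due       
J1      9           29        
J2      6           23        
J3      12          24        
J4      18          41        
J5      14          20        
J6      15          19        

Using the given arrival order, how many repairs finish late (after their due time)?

4

FIFO (arrival order): J1 J2 J3 J4 J5 J6.
J1: 0→9, due 29, tardiness 0
J2: 9→15, due 23, tardiness 0
J3: 15→27, due 24, tardiness 3
J4: 27→45, due 41, tardiness 4
J5: 45→59, due 20, tardiness 39
J6: 59→74, due 19, tardiness 55
Late repairs: 4.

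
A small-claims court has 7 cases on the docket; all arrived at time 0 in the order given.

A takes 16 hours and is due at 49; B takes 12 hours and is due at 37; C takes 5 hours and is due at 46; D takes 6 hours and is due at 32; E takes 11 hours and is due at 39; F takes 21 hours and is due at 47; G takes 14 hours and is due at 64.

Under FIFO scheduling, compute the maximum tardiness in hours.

FIFO (arrival order): A B C D E F G.
A: 0→16, due 49, tardiness 0
B: 16→28, due 37, tardiness 0
C: 28→33, due 46, tardiness 0
D: 33→39, due 32, tardiness 7
E: 39→50, due 39, tardiness 11
F: 50→71, due 47, tardiness 24
G: 71→85, due 64, tardiness 21
Maximum = 24.

24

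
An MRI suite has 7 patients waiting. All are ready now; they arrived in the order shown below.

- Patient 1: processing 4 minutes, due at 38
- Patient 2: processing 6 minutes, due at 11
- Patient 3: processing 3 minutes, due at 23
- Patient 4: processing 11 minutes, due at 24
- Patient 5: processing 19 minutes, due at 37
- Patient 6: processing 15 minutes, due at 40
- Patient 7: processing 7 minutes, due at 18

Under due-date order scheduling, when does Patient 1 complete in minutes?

EDD (increasing due date): Patient 2 Patient 7 Patient 3 Patient 4 Patient 5 Patient 1 Patient 6.
Patient 2: 0→6
Patient 7: 6→13
Patient 3: 13→16
Patient 4: 16→27
Patient 5: 27→46
Patient 1: 46→50

50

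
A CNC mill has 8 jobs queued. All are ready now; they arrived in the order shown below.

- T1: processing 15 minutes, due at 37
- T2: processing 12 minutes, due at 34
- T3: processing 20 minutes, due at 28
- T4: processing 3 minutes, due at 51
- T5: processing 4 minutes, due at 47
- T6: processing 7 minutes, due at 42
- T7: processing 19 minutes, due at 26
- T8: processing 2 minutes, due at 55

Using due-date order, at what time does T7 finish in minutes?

EDD (increasing due date): T7 T3 T2 T1 T6 T5 T4 T8.
T7: 0→19

19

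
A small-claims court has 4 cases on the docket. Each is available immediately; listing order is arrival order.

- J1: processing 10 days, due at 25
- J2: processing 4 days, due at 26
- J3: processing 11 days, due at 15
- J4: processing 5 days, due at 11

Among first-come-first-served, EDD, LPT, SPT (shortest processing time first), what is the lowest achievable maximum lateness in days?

4

FIFO (arrival order): J1 J2 J3 J4.
J1: 0→10, due 25, lateness -15
J2: 10→14, due 26, lateness -12
J3: 14→25, due 15, lateness 10
J4: 25→30, due 11, lateness 19
Maximum = 19.
EDD (increasing due date): J4 J3 J1 J2.
J4: 0→5, due 11, lateness -6
J3: 5→16, due 15, lateness 1
J1: 16→26, due 25, lateness 1
J2: 26→30, due 26, lateness 4
Maximum = 4.
LPT (decreasing processing time): J3 J1 J4 J2.
J3: 0→11, due 15, lateness -4
J1: 11→21, due 25, lateness -4
J4: 21→26, due 11, lateness 15
J2: 26→30, due 26, lateness 4
Maximum = 15.
SPT (increasing processing time): J2 J4 J1 J3.
J2: 0→4, due 26, lateness -22
J4: 4→9, due 11, lateness -2
J1: 9→19, due 25, lateness -6
J3: 19→30, due 15, lateness 15
Maximum = 15.
FIFO 19, EDD 4, LPT 15, SPT 15 → minimum 4.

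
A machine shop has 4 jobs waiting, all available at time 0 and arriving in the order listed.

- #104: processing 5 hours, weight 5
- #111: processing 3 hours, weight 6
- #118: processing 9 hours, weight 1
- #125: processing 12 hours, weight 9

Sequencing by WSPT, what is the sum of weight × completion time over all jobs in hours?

WSPT (decreasing weight/processing-time ratio): #111 #104 #125 #118.
#111: finishes 3, weight 6, w·C = 18
#104: finishes 8, weight 5, w·C = 40
#125: finishes 20, weight 9, w·C = 180
#118: finishes 29, weight 1, w·C = 29
Sum = 18+40+180+29 = 267.

267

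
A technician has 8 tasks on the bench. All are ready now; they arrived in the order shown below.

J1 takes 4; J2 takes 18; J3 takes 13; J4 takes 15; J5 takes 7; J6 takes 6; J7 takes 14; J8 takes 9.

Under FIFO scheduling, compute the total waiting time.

FIFO (arrival order): J1 J2 J3 J4 J5 J6 J7 J8.
J1: waits 0, runs 0→4
J2: waits 4, runs 4→22
J3: waits 22, runs 22→35
J4: waits 35, runs 35→50
J5: waits 50, runs 50→57
J6: waits 57, runs 57→63
J7: waits 63, runs 63→77
J8: waits 77, runs 77→86
Sum = 0+4+22+35+50+57+63+77 = 308.

308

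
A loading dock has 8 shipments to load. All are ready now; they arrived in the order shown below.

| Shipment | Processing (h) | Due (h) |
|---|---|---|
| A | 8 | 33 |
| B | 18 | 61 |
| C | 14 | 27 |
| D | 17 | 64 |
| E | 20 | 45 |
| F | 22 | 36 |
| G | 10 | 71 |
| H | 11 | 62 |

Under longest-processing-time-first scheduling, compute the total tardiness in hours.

LPT (decreasing processing time): F E B D C H G A.
F: 0→22, due 36, tardiness 0
E: 22→42, due 45, tardiness 0
B: 42→60, due 61, tardiness 0
D: 60→77, due 64, tardiness 13
C: 77→91, due 27, tardiness 64
H: 91→102, due 62, tardiness 40
G: 102→112, due 71, tardiness 41
A: 112→120, due 33, tardiness 87
Sum = 0+0+0+13+64+40+41+87 = 245.

245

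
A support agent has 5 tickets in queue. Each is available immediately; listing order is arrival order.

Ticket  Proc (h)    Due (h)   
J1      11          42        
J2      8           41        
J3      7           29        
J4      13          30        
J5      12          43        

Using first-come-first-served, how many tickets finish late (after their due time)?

2

FIFO (arrival order): J1 J2 J3 J4 J5.
J1: 0→11, due 42, tardiness 0
J2: 11→19, due 41, tardiness 0
J3: 19→26, due 29, tardiness 0
J4: 26→39, due 30, tardiness 9
J5: 39→51, due 43, tardiness 8
Late tickets: 2.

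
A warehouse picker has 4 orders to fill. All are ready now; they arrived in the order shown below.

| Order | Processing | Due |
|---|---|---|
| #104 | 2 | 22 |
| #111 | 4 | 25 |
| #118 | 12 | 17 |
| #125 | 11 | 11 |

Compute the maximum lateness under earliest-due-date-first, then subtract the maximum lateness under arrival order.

EDD (increasing due date): #125 #118 #104 #111.
#125: 0→11, due 11, lateness 0
#118: 11→23, due 17, lateness 6
#104: 23→25, due 22, lateness 3
#111: 25→29, due 25, lateness 4
Maximum = 6.
FIFO (arrival order): #104 #111 #118 #125.
#104: 0→2, due 22, lateness -20
#111: 2→6, due 25, lateness -19
#118: 6→18, due 17, lateness 1
#125: 18→29, due 11, lateness 18
Maximum = 18.
Difference = 6 − 18 = -12.

-12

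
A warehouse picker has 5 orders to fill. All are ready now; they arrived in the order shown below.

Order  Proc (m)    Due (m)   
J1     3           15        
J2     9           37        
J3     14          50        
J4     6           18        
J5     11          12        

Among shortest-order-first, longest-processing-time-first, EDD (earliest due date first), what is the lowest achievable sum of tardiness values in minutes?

2

SPT (increasing processing time): J1 J4 J2 J5 J3.
J1: 0→3, due 15, tardiness 0
J4: 3→9, due 18, tardiness 0
J2: 9→18, due 37, tardiness 0
J5: 18→29, due 12, tardiness 17
J3: 29→43, due 50, tardiness 0
Sum = 0+0+0+17+0 = 17.
LPT (decreasing processing time): J3 J5 J2 J4 J1.
J3: 0→14, due 50, tardiness 0
J5: 14→25, due 12, tardiness 13
J2: 25→34, due 37, tardiness 0
J4: 34→40, due 18, tardiness 22
J1: 40→43, due 15, tardiness 28
Sum = 0+13+0+22+28 = 63.
EDD (increasing due date): J5 J1 J4 J2 J3.
J5: 0→11, due 12, tardiness 0
J1: 11→14, due 15, tardiness 0
J4: 14→20, due 18, tardiness 2
J2: 20→29, due 37, tardiness 0
J3: 29→43, due 50, tardiness 0
Sum = 0+0+2+0+0 = 2.
SPT 17, LPT 63, EDD 2 → minimum 2.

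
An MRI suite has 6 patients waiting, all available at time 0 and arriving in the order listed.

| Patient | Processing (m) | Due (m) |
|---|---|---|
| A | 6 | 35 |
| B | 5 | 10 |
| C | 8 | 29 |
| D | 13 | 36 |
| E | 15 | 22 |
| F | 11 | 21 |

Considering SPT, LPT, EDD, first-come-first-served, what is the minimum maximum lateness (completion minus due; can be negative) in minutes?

22

SPT (increasing processing time): B A C F D E.
B: 0→5, due 10, lateness -5
A: 5→11, due 35, lateness -24
C: 11→19, due 29, lateness -10
F: 19→30, due 21, lateness 9
D: 30→43, due 36, lateness 7
E: 43→58, due 22, lateness 36
Maximum = 36.
LPT (decreasing processing time): E D F C A B.
E: 0→15, due 22, lateness -7
D: 15→28, due 36, lateness -8
F: 28→39, due 21, lateness 18
C: 39→47, due 29, lateness 18
A: 47→53, due 35, lateness 18
B: 53→58, due 10, lateness 48
Maximum = 48.
EDD (increasing due date): B F E C A D.
B: 0→5, due 10, lateness -5
F: 5→16, due 21, lateness -5
E: 16→31, due 22, lateness 9
C: 31→39, due 29, lateness 10
A: 39→45, due 35, lateness 10
D: 45→58, due 36, lateness 22
Maximum = 22.
FIFO (arrival order): A B C D E F.
A: 0→6, due 35, lateness -29
B: 6→11, due 10, lateness 1
C: 11→19, due 29, lateness -10
D: 19→32, due 36, lateness -4
E: 32→47, due 22, lateness 25
F: 47→58, due 21, lateness 37
Maximum = 37.
SPT 36, LPT 48, EDD 22, FIFO 37 → minimum 22.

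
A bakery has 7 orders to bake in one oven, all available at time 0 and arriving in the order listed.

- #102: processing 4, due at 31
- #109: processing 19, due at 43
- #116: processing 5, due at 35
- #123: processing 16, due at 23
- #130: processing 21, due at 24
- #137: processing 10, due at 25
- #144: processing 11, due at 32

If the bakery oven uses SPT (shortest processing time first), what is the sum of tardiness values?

107

SPT (increasing processing time): #102 #116 #137 #144 #123 #109 #130.
#102: 0→4, due 31, tardiness 0
#116: 4→9, due 35, tardiness 0
#137: 9→19, due 25, tardiness 0
#144: 19→30, due 32, tardiness 0
#123: 30→46, due 23, tardiness 23
#109: 46→65, due 43, tardiness 22
#130: 65→86, due 24, tardiness 62
Sum = 0+0+0+0+23+22+62 = 107.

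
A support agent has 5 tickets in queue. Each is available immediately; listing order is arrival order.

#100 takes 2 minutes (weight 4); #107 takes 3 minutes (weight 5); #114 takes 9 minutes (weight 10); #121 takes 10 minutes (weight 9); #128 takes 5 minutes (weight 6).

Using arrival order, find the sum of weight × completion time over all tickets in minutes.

563

FIFO (arrival order): #100 #107 #114 #121 #128.
#100: finishes 2, weight 4, w·C = 8
#107: finishes 5, weight 5, w·C = 25
#114: finishes 14, weight 10, w·C = 140
#121: finishes 24, weight 9, w·C = 216
#128: finishes 29, weight 6, w·C = 174
Sum = 8+25+140+216+174 = 563.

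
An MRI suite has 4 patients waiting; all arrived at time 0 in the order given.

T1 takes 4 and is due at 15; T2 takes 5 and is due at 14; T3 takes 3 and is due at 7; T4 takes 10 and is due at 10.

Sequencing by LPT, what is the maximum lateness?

LPT (decreasing processing time): T4 T2 T1 T3.
T4: 0→10, due 10, lateness 0
T2: 10→15, due 14, lateness 1
T1: 15→19, due 15, lateness 4
T3: 19→22, due 7, lateness 15
Maximum = 15.

15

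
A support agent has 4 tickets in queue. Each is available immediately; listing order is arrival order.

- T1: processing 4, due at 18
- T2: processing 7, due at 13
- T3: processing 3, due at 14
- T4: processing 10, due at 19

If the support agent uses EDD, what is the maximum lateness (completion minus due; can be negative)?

EDD (increasing due date): T2 T3 T1 T4.
T2: 0→7, due 13, lateness -6
T3: 7→10, due 14, lateness -4
T1: 10→14, due 18, lateness -4
T4: 14→24, due 19, lateness 5
Maximum = 5.

5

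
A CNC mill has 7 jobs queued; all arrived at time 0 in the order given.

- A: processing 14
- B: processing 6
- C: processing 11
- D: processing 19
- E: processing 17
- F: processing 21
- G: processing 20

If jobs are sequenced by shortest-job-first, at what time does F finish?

108

SPT (increasing processing time): B C A E D G F.
B: 0→6
C: 6→17
A: 17→31
E: 31→48
D: 48→67
G: 67→87
F: 87→108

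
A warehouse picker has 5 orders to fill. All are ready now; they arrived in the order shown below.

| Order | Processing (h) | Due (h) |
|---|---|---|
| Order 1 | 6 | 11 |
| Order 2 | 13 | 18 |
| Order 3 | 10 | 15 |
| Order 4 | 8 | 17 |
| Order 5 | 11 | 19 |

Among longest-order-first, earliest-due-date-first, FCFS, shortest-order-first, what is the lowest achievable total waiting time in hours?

LPT (decreasing processing time): Order 2 Order 5 Order 3 Order 4 Order 1.
Order 2: waits 0, runs 0→13
Order 5: waits 13, runs 13→24
Order 3: waits 24, runs 24→34
Order 4: waits 34, runs 34→42
Order 1: waits 42, runs 42→48
Sum = 0+13+24+34+42 = 113.
EDD (increasing due date): Order 1 Order 3 Order 4 Order 2 Order 5.
Order 1: waits 0, runs 0→6
Order 3: waits 6, runs 6→16
Order 4: waits 16, runs 16→24
Order 2: waits 24, runs 24→37
Order 5: waits 37, runs 37→48
Sum = 0+6+16+24+37 = 83.
FIFO (arrival order): Order 1 Order 2 Order 3 Order 4 Order 5.
Order 1: waits 0, runs 0→6
Order 2: waits 6, runs 6→19
Order 3: waits 19, runs 19→29
Order 4: waits 29, runs 29→37
Order 5: waits 37, runs 37→48
Sum = 0+6+19+29+37 = 91.
SPT (increasing processing time): Order 1 Order 4 Order 3 Order 5 Order 2.
Order 1: waits 0, runs 0→6
Order 4: waits 6, runs 6→14
Order 3: waits 14, runs 14→24
Order 5: waits 24, runs 24→35
Order 2: waits 35, runs 35→48
Sum = 0+6+14+24+35 = 79.
LPT 113, EDD 83, FIFO 91, SPT 79 → minimum 79.

79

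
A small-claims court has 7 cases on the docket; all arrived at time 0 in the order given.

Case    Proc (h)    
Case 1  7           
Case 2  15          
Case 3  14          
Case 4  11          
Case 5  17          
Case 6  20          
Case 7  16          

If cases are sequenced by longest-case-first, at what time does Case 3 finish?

82

LPT (decreasing processing time): Case 6 Case 5 Case 7 Case 2 Case 3 Case 4 Case 1.
Case 6: 0→20
Case 5: 20→37
Case 7: 37→53
Case 2: 53→68
Case 3: 68→82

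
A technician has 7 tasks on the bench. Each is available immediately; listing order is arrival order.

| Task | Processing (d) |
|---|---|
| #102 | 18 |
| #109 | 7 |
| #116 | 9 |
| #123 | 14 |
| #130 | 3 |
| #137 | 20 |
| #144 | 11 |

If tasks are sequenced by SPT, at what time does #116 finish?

19

SPT (increasing processing time): #130 #109 #116 #144 #123 #102 #137.
#130: 0→3
#109: 3→10
#116: 10→19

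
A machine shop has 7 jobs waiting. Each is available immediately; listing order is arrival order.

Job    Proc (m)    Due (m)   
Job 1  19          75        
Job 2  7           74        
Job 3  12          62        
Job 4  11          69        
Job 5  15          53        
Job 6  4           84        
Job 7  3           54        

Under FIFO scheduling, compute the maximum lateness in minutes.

17

FIFO (arrival order): Job 1 Job 2 Job 3 Job 4 Job 5 Job 6 Job 7.
Job 1: 0→19, due 75, lateness -56
Job 2: 19→26, due 74, lateness -48
Job 3: 26→38, due 62, lateness -24
Job 4: 38→49, due 69, lateness -20
Job 5: 49→64, due 53, lateness 11
Job 6: 64→68, due 84, lateness -16
Job 7: 68→71, due 54, lateness 17
Maximum = 17.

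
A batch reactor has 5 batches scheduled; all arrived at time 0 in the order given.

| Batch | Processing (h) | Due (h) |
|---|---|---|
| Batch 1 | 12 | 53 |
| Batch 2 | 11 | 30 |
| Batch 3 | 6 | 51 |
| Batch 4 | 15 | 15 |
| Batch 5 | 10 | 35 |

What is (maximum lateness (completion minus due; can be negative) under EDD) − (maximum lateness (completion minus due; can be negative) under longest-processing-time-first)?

EDD (increasing due date): Batch 4 Batch 2 Batch 5 Batch 3 Batch 1.
Batch 4: 0→15, due 15, lateness 0
Batch 2: 15→26, due 30, lateness -4
Batch 5: 26→36, due 35, lateness 1
Batch 3: 36→42, due 51, lateness -9
Batch 1: 42→54, due 53, lateness 1
Maximum = 1.
LPT (decreasing processing time): Batch 4 Batch 1 Batch 2 Batch 5 Batch 3.
Batch 4: 0→15, due 15, lateness 0
Batch 1: 15→27, due 53, lateness -26
Batch 2: 27→38, due 30, lateness 8
Batch 5: 38→48, due 35, lateness 13
Batch 3: 48→54, due 51, lateness 3
Maximum = 13.
Difference = 1 − 13 = -12.

-12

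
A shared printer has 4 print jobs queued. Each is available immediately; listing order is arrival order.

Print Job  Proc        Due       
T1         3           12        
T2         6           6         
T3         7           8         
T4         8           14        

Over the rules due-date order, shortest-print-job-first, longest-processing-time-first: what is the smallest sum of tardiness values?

EDD (increasing due date): T2 T3 T1 T4.
T2: 0→6, due 6, tardiness 0
T3: 6→13, due 8, tardiness 5
T1: 13→16, due 12, tardiness 4
T4: 16→24, due 14, tardiness 10
Sum = 0+5+4+10 = 19.
SPT (increasing processing time): T1 T2 T3 T4.
T1: 0→3, due 12, tardiness 0
T2: 3→9, due 6, tardiness 3
T3: 9→16, due 8, tardiness 8
T4: 16→24, due 14, tardiness 10
Sum = 0+3+8+10 = 21.
LPT (decreasing processing time): T4 T3 T2 T1.
T4: 0→8, due 14, tardiness 0
T3: 8→15, due 8, tardiness 7
T2: 15→21, due 6, tardiness 15
T1: 21→24, due 12, tardiness 12
Sum = 0+7+15+12 = 34.
EDD 19, SPT 21, LPT 34 → minimum 19.

19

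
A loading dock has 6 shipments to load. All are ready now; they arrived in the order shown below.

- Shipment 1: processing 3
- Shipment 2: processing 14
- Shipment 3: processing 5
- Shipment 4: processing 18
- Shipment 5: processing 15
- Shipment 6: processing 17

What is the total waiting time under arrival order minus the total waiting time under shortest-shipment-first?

13

FIFO (arrival order): Shipment 1 Shipment 2 Shipment 3 Shipment 4 Shipment 5 Shipment 6.
Shipment 1: waits 0, runs 0→3
Shipment 2: waits 3, runs 3→17
Shipment 3: waits 17, runs 17→22
Shipment 4: waits 22, runs 22→40
Shipment 5: waits 40, runs 40→55
Shipment 6: waits 55, runs 55→72
Sum = 0+3+17+22+40+55 = 137.
SPT (increasing processing time): Shipment 1 Shipment 3 Shipment 2 Shipment 5 Shipment 6 Shipment 4.
Shipment 1: waits 0, runs 0→3
Shipment 3: waits 3, runs 3→8
Shipment 2: waits 8, runs 8→22
Shipment 5: waits 22, runs 22→37
Shipment 6: waits 37, runs 37→54
Shipment 4: waits 54, runs 54→72
Sum = 0+3+8+22+37+54 = 124.
Difference = 137 − 124 = 13.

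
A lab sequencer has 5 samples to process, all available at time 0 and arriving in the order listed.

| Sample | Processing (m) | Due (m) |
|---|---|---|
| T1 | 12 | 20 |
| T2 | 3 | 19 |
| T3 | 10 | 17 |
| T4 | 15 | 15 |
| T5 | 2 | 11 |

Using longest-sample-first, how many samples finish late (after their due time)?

LPT (decreasing processing time): T4 T1 T3 T2 T5.
T4: 0→15, due 15, tardiness 0
T1: 15→27, due 20, tardiness 7
T3: 27→37, due 17, tardiness 20
T2: 37→40, due 19, tardiness 21
T5: 40→42, due 11, tardiness 31
Late samples: 4.

4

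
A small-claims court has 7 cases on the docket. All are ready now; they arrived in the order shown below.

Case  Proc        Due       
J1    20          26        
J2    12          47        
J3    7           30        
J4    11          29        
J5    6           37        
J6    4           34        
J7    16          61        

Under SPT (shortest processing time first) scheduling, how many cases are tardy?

1

SPT (increasing processing time): J6 J5 J3 J4 J2 J7 J1.
J6: 0→4, due 34, tardiness 0
J5: 4→10, due 37, tardiness 0
J3: 10→17, due 30, tardiness 0
J4: 17→28, due 29, tardiness 0
J2: 28→40, due 47, tardiness 0
J7: 40→56, due 61, tardiness 0
J1: 56→76, due 26, tardiness 50
Late cases: 1.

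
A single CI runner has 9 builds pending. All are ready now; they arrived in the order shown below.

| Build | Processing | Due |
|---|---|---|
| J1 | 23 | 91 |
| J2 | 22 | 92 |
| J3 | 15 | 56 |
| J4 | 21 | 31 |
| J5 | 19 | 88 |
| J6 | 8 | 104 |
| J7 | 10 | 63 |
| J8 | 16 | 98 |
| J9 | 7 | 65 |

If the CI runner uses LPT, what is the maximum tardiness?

76

LPT (decreasing processing time): J1 J2 J4 J5 J8 J3 J7 J6 J9.
J1: 0→23, due 91, tardiness 0
J2: 23→45, due 92, tardiness 0
J4: 45→66, due 31, tardiness 35
J5: 66→85, due 88, tardiness 0
J8: 85→101, due 98, tardiness 3
J3: 101→116, due 56, tardiness 60
J7: 116→126, due 63, tardiness 63
J6: 126→134, due 104, tardiness 30
J9: 134→141, due 65, tardiness 76
Maximum = 76.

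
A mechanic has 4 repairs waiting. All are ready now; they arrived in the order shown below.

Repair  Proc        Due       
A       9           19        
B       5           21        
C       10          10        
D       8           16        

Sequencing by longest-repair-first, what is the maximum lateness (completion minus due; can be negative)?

11

LPT (decreasing processing time): C A D B.
C: 0→10, due 10, lateness 0
A: 10→19, due 19, lateness 0
D: 19→27, due 16, lateness 11
B: 27→32, due 21, lateness 11
Maximum = 11.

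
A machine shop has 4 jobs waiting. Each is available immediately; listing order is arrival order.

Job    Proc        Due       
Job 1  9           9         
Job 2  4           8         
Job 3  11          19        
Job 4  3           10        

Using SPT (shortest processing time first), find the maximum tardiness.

SPT (increasing processing time): Job 4 Job 2 Job 1 Job 3.
Job 4: 0→3, due 10, tardiness 0
Job 2: 3→7, due 8, tardiness 0
Job 1: 7→16, due 9, tardiness 7
Job 3: 16→27, due 19, tardiness 8
Maximum = 8.

8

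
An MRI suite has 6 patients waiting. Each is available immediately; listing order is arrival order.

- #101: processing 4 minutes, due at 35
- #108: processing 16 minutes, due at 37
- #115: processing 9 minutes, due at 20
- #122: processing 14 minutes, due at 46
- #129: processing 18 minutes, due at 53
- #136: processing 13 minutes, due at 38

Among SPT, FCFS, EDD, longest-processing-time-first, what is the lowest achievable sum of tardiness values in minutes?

SPT (increasing processing time): #101 #115 #136 #122 #108 #129.
#101: 0→4, due 35, tardiness 0
#115: 4→13, due 20, tardiness 0
#136: 13→26, due 38, tardiness 0
#122: 26→40, due 46, tardiness 0
#108: 40→56, due 37, tardiness 19
#129: 56→74, due 53, tardiness 21
Sum = 0+0+0+0+19+21 = 40.
FIFO (arrival order): #101 #108 #115 #122 #129 #136.
#101: 0→4, due 35, tardiness 0
#108: 4→20, due 37, tardiness 0
#115: 20→29, due 20, tardiness 9
#122: 29→43, due 46, tardiness 0
#129: 43→61, due 53, tardiness 8
#136: 61→74, due 38, tardiness 36
Sum = 0+0+9+0+8+36 = 53.
EDD (increasing due date): #115 #101 #108 #136 #122 #129.
#115: 0→9, due 20, tardiness 0
#101: 9→13, due 35, tardiness 0
#108: 13→29, due 37, tardiness 0
#136: 29→42, due 38, tardiness 4
#122: 42→56, due 46, tardiness 10
#129: 56→74, due 53, tardiness 21
Sum = 0+0+0+4+10+21 = 35.
LPT (decreasing processing time): #129 #108 #122 #136 #115 #101.
#129: 0→18, due 53, tardiness 0
#108: 18→34, due 37, tardiness 0
#122: 34→48, due 46, tardiness 2
#136: 48→61, due 38, tardiness 23
#115: 61→70, due 20, tardiness 50
#101: 70→74, due 35, tardiness 39
Sum = 0+0+2+23+50+39 = 114.
SPT 40, FIFO 53, EDD 35, LPT 114 → minimum 35.

35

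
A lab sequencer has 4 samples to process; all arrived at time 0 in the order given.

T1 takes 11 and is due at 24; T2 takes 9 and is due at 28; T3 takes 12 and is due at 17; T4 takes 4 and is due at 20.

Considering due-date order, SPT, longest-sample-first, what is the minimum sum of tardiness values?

EDD (increasing due date): T3 T4 T1 T2.
T3: 0→12, due 17, tardiness 0
T4: 12→16, due 20, tardiness 0
T1: 16→27, due 24, tardiness 3
T2: 27→36, due 28, tardiness 8
Sum = 0+0+3+8 = 11.
SPT (increasing processing time): T4 T2 T1 T3.
T4: 0→4, due 20, tardiness 0
T2: 4→13, due 28, tardiness 0
T1: 13→24, due 24, tardiness 0
T3: 24→36, due 17, tardiness 19
Sum = 0+0+0+19 = 19.
LPT (decreasing processing time): T3 T1 T2 T4.
T3: 0→12, due 17, tardiness 0
T1: 12→23, due 24, tardiness 0
T2: 23→32, due 28, tardiness 4
T4: 32→36, due 20, tardiness 16
Sum = 0+0+4+16 = 20.
EDD 11, SPT 19, LPT 20 → minimum 11.

11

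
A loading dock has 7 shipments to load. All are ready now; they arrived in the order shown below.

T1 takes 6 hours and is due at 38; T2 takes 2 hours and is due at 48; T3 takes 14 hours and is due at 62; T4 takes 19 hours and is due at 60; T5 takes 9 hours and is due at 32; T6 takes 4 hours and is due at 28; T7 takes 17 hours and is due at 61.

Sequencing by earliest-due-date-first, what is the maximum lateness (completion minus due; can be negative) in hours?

EDD (increasing due date): T6 T5 T1 T2 T4 T7 T3.
T6: 0→4, due 28, lateness -24
T5: 4→13, due 32, lateness -19
T1: 13→19, due 38, lateness -19
T2: 19→21, due 48, lateness -27
T4: 21→40, due 60, lateness -20
T7: 40→57, due 61, lateness -4
T3: 57→71, due 62, lateness 9
Maximum = 9.

9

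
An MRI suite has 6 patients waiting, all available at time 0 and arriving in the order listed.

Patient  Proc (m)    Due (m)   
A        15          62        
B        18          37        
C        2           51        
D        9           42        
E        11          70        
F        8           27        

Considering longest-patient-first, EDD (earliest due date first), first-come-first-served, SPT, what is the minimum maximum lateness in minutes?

-7

LPT (decreasing processing time): B A E D F C.
B: 0→18, due 37, lateness -19
A: 18→33, due 62, lateness -29
E: 33→44, due 70, lateness -26
D: 44→53, due 42, lateness 11
F: 53→61, due 27, lateness 34
C: 61→63, due 51, lateness 12
Maximum = 34.
EDD (increasing due date): F B D C A E.
F: 0→8, due 27, lateness -19
B: 8→26, due 37, lateness -11
D: 26→35, due 42, lateness -7
C: 35→37, due 51, lateness -14
A: 37→52, due 62, lateness -10
E: 52→63, due 70, lateness -7
Maximum = -7.
FIFO (arrival order): A B C D E F.
A: 0→15, due 62, lateness -47
B: 15→33, due 37, lateness -4
C: 33→35, due 51, lateness -16
D: 35→44, due 42, lateness 2
E: 44→55, due 70, lateness -15
F: 55→63, due 27, lateness 36
Maximum = 36.
SPT (increasing processing time): C F D E A B.
C: 0→2, due 51, lateness -49
F: 2→10, due 27, lateness -17
D: 10→19, due 42, lateness -23
E: 19→30, due 70, lateness -40
A: 30→45, due 62, lateness -17
B: 45→63, due 37, lateness 26
Maximum = 26.
LPT 34, EDD -7, FIFO 36, SPT 26 → minimum -7.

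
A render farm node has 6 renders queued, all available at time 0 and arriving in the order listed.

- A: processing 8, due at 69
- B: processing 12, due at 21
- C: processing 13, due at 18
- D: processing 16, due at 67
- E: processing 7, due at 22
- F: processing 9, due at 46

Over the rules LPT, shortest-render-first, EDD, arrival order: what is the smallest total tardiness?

14

LPT (decreasing processing time): D C B F A E.
D: 0→16, due 67, tardiness 0
C: 16→29, due 18, tardiness 11
B: 29→41, due 21, tardiness 20
F: 41→50, due 46, tardiness 4
A: 50→58, due 69, tardiness 0
E: 58→65, due 22, tardiness 43
Sum = 0+11+20+4+0+43 = 78.
SPT (increasing processing time): E A F B C D.
E: 0→7, due 22, tardiness 0
A: 7→15, due 69, tardiness 0
F: 15→24, due 46, tardiness 0
B: 24→36, due 21, tardiness 15
C: 36→49, due 18, tardiness 31
D: 49→65, due 67, tardiness 0
Sum = 0+0+0+15+31+0 = 46.
EDD (increasing due date): C B E F D A.
C: 0→13, due 18, tardiness 0
B: 13→25, due 21, tardiness 4
E: 25→32, due 22, tardiness 10
F: 32→41, due 46, tardiness 0
D: 41→57, due 67, tardiness 0
A: 57→65, due 69, tardiness 0
Sum = 0+4+10+0+0+0 = 14.
FIFO (arrival order): A B C D E F.
A: 0→8, due 69, tardiness 0
B: 8→20, due 21, tardiness 0
C: 20→33, due 18, tardiness 15
D: 33→49, due 67, tardiness 0
E: 49→56, due 22, tardiness 34
F: 56→65, due 46, tardiness 19
Sum = 0+0+15+0+34+19 = 68.
LPT 78, SPT 46, EDD 14, FIFO 68 → minimum 14.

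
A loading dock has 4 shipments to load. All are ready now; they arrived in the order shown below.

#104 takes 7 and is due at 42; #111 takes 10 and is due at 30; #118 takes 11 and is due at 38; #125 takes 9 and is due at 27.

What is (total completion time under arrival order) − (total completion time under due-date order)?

-6

FIFO (arrival order): #104 #111 #118 #125.
#104: 0→7
#111: 7→17
#118: 17→28
#125: 28→37
Sum = 7+17+28+37 = 89.
EDD (increasing due date): #125 #111 #118 #104.
#125: 0→9
#111: 9→19
#118: 19→30
#104: 30→37
Sum = 9+19+30+37 = 95.
Difference = 89 − 95 = -6.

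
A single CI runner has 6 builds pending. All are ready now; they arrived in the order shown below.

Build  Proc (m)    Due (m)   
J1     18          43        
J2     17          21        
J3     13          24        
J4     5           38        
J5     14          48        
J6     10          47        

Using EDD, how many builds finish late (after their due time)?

EDD (increasing due date): J2 J3 J4 J1 J6 J5.
J2: 0→17, due 21, tardiness 0
J3: 17→30, due 24, tardiness 6
J4: 30→35, due 38, tardiness 0
J1: 35→53, due 43, tardiness 10
J6: 53→63, due 47, tardiness 16
J5: 63→77, due 48, tardiness 29
Late builds: 4.

4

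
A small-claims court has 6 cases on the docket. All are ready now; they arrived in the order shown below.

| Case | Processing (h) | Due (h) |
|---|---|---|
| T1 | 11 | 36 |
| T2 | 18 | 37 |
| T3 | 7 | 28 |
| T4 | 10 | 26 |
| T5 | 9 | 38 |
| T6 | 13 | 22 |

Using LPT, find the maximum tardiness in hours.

40

LPT (decreasing processing time): T2 T6 T1 T4 T5 T3.
T2: 0→18, due 37, tardiness 0
T6: 18→31, due 22, tardiness 9
T1: 31→42, due 36, tardiness 6
T4: 42→52, due 26, tardiness 26
T5: 52→61, due 38, tardiness 23
T3: 61→68, due 28, tardiness 40
Maximum = 40.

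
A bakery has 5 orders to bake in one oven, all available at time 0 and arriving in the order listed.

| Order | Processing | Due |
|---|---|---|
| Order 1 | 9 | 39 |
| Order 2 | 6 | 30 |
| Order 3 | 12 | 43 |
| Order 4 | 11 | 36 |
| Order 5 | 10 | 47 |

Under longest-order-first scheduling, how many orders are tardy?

2

LPT (decreasing processing time): Order 3 Order 4 Order 5 Order 1 Order 2.
Order 3: 0→12, due 43, tardiness 0
Order 4: 12→23, due 36, tardiness 0
Order 5: 23→33, due 47, tardiness 0
Order 1: 33→42, due 39, tardiness 3
Order 2: 42→48, due 30, tardiness 18
Late orders: 2.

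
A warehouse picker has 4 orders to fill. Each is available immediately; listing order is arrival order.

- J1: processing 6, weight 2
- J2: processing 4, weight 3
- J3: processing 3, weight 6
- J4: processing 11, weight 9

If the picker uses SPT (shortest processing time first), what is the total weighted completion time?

SPT (increasing processing time): J3 J2 J1 J4.
J3: finishes 3, weight 6, w·C = 18
J2: finishes 7, weight 3, w·C = 21
J1: finishes 13, weight 2, w·C = 26
J4: finishes 24, weight 9, w·C = 216
Sum = 18+21+26+216 = 281.

281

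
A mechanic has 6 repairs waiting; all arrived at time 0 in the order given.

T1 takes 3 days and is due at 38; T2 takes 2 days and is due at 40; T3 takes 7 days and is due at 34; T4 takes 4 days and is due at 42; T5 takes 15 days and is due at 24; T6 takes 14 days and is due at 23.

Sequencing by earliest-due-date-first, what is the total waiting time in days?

159

EDD (increasing due date): T6 T5 T3 T1 T2 T4.
T6: waits 0, runs 0→14
T5: waits 14, runs 14→29
T3: waits 29, runs 29→36
T1: waits 36, runs 36→39
T2: waits 39, runs 39→41
T4: waits 41, runs 41→45
Sum = 0+14+29+36+39+41 = 159.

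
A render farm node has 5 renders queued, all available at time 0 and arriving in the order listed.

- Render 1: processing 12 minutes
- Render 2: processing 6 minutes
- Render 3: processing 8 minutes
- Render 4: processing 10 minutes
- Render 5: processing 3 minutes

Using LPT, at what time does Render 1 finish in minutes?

LPT (decreasing processing time): Render 1 Render 4 Render 3 Render 2 Render 5.
Render 1: 0→12

12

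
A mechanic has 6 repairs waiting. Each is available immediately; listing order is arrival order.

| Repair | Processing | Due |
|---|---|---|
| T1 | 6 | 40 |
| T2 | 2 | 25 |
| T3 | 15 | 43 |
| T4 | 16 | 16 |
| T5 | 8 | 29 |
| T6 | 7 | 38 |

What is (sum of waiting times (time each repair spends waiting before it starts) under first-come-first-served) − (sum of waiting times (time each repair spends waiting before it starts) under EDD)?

-9

FIFO (arrival order): T1 T2 T3 T4 T5 T6.
T1: waits 0, runs 0→6
T2: waits 6, runs 6→8
T3: waits 8, runs 8→23
T4: waits 23, runs 23→39
T5: waits 39, runs 39→47
T6: waits 47, runs 47→54
Sum = 0+6+8+23+39+47 = 123.
EDD (increasing due date): T4 T2 T5 T6 T1 T3.
T4: waits 0, runs 0→16
T2: waits 16, runs 16→18
T5: waits 18, runs 18→26
T6: waits 26, runs 26→33
T1: waits 33, runs 33→39
T3: waits 39, runs 39→54
Sum = 0+16+18+26+33+39 = 132.
Difference = 123 − 132 = -9.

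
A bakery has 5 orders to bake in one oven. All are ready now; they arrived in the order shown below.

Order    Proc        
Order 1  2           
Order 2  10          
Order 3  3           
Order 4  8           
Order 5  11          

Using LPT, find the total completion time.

127

LPT (decreasing processing time): Order 5 Order 2 Order 4 Order 3 Order 1.
Order 5: 0→11
Order 2: 11→21
Order 4: 21→29
Order 3: 29→32
Order 1: 32→34
Sum = 11+21+29+32+34 = 127.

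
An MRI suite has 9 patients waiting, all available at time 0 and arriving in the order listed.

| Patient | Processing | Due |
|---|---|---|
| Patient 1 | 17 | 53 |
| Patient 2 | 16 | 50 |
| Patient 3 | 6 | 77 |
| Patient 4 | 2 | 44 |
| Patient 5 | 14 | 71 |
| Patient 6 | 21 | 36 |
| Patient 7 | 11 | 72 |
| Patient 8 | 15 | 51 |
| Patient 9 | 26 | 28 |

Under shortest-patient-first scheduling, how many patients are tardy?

SPT (increasing processing time): Patient 4 Patient 3 Patient 7 Patient 5 Patient 8 Patient 2 Patient 1 Patient 6 Patient 9.
Patient 4: 0→2, due 44, tardiness 0
Patient 3: 2→8, due 77, tardiness 0
Patient 7: 8→19, due 72, tardiness 0
Patient 5: 19→33, due 71, tardiness 0
Patient 8: 33→48, due 51, tardiness 0
Patient 2: 48→64, due 50, tardiness 14
Patient 1: 64→81, due 53, tardiness 28
Patient 6: 81→102, due 36, tardiness 66
Patient 9: 102→128, due 28, tardiness 100
Late patients: 4.

4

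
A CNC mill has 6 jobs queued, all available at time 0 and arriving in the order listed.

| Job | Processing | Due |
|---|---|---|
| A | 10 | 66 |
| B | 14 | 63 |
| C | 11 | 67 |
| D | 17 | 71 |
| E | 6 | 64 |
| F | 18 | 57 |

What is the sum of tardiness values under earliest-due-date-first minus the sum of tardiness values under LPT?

EDD (increasing due date): F B E A C D.
F: 0→18, due 57, tardiness 0
B: 18→32, due 63, tardiness 0
E: 32→38, due 64, tardiness 0
A: 38→48, due 66, tardiness 0
C: 48→59, due 67, tardiness 0
D: 59→76, due 71, tardiness 5
Sum = 0+0+0+0+0+5 = 5.
LPT (decreasing processing time): F D B C A E.
F: 0→18, due 57, tardiness 0
D: 18→35, due 71, tardiness 0
B: 35→49, due 63, tardiness 0
C: 49→60, due 67, tardiness 0
A: 60→70, due 66, tardiness 4
E: 70→76, due 64, tardiness 12
Sum = 0+0+0+0+4+12 = 16.
Difference = 5 − 16 = -11.

-11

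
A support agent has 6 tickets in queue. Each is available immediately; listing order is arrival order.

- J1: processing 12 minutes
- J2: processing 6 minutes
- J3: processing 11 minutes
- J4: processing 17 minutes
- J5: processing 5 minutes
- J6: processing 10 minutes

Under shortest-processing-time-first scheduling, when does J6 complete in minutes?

21

SPT (increasing processing time): J5 J2 J6 J3 J1 J4.
J5: 0→5
J2: 5→11
J6: 11→21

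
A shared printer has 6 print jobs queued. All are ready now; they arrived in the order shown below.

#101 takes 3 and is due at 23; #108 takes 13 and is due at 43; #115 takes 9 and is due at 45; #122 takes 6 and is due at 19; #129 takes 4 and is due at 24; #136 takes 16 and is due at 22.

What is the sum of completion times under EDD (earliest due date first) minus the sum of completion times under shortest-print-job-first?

44

EDD (increasing due date): #122 #136 #101 #129 #108 #115.
#122: 0→6
#136: 6→22
#101: 22→25
#129: 25→29
#108: 29→42
#115: 42→51
Sum = 6+22+25+29+42+51 = 175.
SPT (increasing processing time): #101 #129 #122 #115 #108 #136.
#101: 0→3
#129: 3→7
#122: 7→13
#115: 13→22
#108: 22→35
#136: 35→51
Sum = 3+7+13+22+35+51 = 131.
Difference = 175 − 131 = 44.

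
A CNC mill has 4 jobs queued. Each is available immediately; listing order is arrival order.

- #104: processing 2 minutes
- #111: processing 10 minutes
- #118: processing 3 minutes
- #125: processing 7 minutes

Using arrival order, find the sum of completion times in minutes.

FIFO (arrival order): #104 #111 #118 #125.
#104: 0→2
#111: 2→12
#118: 12→15
#125: 15→22
Sum = 2+12+15+22 = 51.

51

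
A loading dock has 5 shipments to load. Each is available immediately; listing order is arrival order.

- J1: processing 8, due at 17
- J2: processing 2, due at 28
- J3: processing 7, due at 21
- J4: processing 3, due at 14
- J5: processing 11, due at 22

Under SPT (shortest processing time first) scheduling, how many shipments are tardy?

SPT (increasing processing time): J2 J4 J3 J1 J5.
J2: 0→2, due 28, tardiness 0
J4: 2→5, due 14, tardiness 0
J3: 5→12, due 21, tardiness 0
J1: 12→20, due 17, tardiness 3
J5: 20→31, due 22, tardiness 9
Late shipments: 2.

2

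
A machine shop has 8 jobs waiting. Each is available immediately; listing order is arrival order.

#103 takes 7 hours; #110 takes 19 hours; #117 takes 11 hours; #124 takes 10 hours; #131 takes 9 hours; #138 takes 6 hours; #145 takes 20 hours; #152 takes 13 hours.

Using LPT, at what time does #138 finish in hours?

95

LPT (decreasing processing time): #145 #110 #152 #117 #124 #131 #103 #138.
#145: 0→20
#110: 20→39
#152: 39→52
#117: 52→63
#124: 63→73
#131: 73→82
#103: 82→89
#138: 89→95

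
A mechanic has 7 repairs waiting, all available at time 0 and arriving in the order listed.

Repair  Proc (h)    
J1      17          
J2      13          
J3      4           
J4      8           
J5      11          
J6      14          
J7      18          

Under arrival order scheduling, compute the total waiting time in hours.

243

FIFO (arrival order): J1 J2 J3 J4 J5 J6 J7.
J1: waits 0, runs 0→17
J2: waits 17, runs 17→30
J3: waits 30, runs 30→34
J4: waits 34, runs 34→42
J5: waits 42, runs 42→53
J6: waits 53, runs 53→67
J7: waits 67, runs 67→85
Sum = 0+17+30+34+42+53+67 = 243.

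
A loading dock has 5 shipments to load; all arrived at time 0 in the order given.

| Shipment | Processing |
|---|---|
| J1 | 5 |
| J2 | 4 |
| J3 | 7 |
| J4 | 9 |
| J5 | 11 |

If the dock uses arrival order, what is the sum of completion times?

FIFO (arrival order): J1 J2 J3 J4 J5.
J1: 0→5
J2: 5→9
J3: 9→16
J4: 16→25
J5: 25→36
Sum = 5+9+16+25+36 = 91.

91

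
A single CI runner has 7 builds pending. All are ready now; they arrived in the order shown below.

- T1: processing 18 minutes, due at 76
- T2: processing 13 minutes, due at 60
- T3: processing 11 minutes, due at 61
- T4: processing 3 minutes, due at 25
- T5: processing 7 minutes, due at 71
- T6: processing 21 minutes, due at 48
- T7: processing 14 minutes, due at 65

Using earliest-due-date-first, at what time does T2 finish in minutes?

EDD (increasing due date): T4 T6 T2 T3 T7 T5 T1.
T4: 0→3
T6: 3→24
T2: 24→37

37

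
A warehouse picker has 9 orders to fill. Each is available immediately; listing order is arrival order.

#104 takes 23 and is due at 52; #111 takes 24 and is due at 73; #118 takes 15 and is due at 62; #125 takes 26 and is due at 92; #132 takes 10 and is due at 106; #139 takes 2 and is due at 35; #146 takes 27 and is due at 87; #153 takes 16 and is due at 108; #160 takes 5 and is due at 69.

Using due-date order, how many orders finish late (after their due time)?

4

EDD (increasing due date): #139 #104 #118 #160 #111 #146 #125 #132 #153.
#139: 0→2, due 35, tardiness 0
#104: 2→25, due 52, tardiness 0
#118: 25→40, due 62, tardiness 0
#160: 40→45, due 69, tardiness 0
#111: 45→69, due 73, tardiness 0
#146: 69→96, due 87, tardiness 9
#125: 96→122, due 92, tardiness 30
#132: 122→132, due 106, tardiness 26
#153: 132→148, due 108, tardiness 40
Late orders: 4.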